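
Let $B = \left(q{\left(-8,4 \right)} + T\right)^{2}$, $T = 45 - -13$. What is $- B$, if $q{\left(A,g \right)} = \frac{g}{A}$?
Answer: $- \frac{13225}{4} \approx -3306.3$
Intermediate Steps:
$T = 58$ ($T = 45 + 13 = 58$)
$B = \frac{13225}{4}$ ($B = \left(\frac{4}{-8} + 58\right)^{2} = \left(4 \left(- \frac{1}{8}\right) + 58\right)^{2} = \left(- \frac{1}{2} + 58\right)^{2} = \left(\frac{115}{2}\right)^{2} = \frac{13225}{4} \approx 3306.3$)
$- B = \left(-1\right) \frac{13225}{4} = - \frac{13225}{4}$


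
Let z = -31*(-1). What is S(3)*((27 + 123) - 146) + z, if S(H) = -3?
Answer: 19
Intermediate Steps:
z = 31
S(3)*((27 + 123) - 146) + z = -3*((27 + 123) - 146) + 31 = -3*(150 - 146) + 31 = -3*4 + 31 = -12 + 31 = 19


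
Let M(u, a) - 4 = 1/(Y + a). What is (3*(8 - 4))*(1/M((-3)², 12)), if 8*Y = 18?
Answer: 171/58 ≈ 2.9483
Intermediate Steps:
Y = 9/4 (Y = (⅛)*18 = 9/4 ≈ 2.2500)
M(u, a) = 4 + 1/(9/4 + a)
(3*(8 - 4))*(1/M((-3)², 12)) = (3*(8 - 4))*(1/(8*(5 + 2*12)/(9 + 4*12))) = (3*4)*(1/(8*(5 + 24)/(9 + 48))) = 12*(1/(8*29/57)) = 12*(1/(8*(1/57)*29)) = 12*(1/(232/57)) = 12*(1*(57/232)) = 12*(57/232) = 171/58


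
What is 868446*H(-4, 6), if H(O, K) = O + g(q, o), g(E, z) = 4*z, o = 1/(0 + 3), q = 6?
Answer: -2315856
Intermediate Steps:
o = 1/3 ≈ 0.33333
H(O, K) = 4/3 + O (H(O, K) = O + 4*(1/3) = O + 4/3 = 4/3 + O)
868446*H(-4, 6) = 868446*(4/3 - 4) = 868446*(-8/3) = -2315856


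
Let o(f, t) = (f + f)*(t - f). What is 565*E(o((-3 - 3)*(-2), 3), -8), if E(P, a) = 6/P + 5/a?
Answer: -26555/72 ≈ -368.82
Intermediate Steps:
o(f, t) = 2*f*(t - f) (o(f, t) = (2*f)*(t - f) = 2*f*(t - f))
E(P, a) = 5/a + 6/P
565*E(o((-3 - 3)*(-2), 3), -8) = 565*(5/(-8) + 6/((2*((-3 - 3)*(-2))*(3 - (-3 - 3)*(-2))))) = 565*(5*(-⅛) + 6/((2*(-6*(-2))*(3 - (-6)*(-2))))) = 565*(-5/8 + 6/((2*12*(3 - 1*12)))) = 565*(-5/8 + 6/((2*12*(3 - 12)))) = 565*(-5/8 + 6/((2*12*(-9)))) = 565*(-5/8 + 6/(-216)) = 565*(-5/8 + 6*(-1/216)) = 565*(-5/8 - 1/36) = 565*(-47/72) = -26555/72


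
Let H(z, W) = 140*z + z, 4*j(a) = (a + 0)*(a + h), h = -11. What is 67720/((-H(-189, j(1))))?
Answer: 67720/26649 ≈ 2.5412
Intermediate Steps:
j(a) = a*(-11 + a)/4 (j(a) = ((a + 0)*(a - 11))/4 = (a*(-11 + a))/4 = a*(-11 + a)/4)
H(z, W) = 141*z
67720/((-H(-189, j(1)))) = 67720/((-141*(-189))) = 67720/((-1*(-26649))) = 67720/26649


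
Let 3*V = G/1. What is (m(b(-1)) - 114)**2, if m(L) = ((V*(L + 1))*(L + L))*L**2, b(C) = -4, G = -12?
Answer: 2722500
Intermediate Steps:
V = -4 (V = (-12/1)/3 = (-12*1)/3 = (1/3)*(-12) = -4)
m(L) = 2*L**3*(-4 - 4*L) (m(L) = ((-4*(L + 1))*(L + L))*L**2 = ((-4*(1 + L))*(2*L))*L**2 = ((-4 - 4*L)*(2*L))*L**2 = (2*L*(-4 - 4*L))*L**2 = 2*L**3*(-4 - 4*L))
(m(b(-1)) - 114)**2 = (8*(-4)**3*(-1 - 1*(-4)) - 114)**2 = (8*(-64)*(-1 + 4) - 114)**2 = (8*(-64)*3 - 114)**2 = (-1536 - 114)**2 = (-1650)**2 = 2722500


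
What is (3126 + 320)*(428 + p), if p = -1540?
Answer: -3831952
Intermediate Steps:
(3126 + 320)*(428 + p) = (3126 + 320)*(428 - 1540) = 3446*(-1112) = -3831952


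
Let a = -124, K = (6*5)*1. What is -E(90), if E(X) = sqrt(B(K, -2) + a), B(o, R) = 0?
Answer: -2*I*sqrt(31) ≈ -11.136*I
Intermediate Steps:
K = 30 (K = 30*1 = 30)
E(X) = 2*I*sqrt(31) (E(X) = sqrt(0 - 124) = sqrt(-124) = 2*I*sqrt(31))
-E(90) = -2*I*sqrt(31)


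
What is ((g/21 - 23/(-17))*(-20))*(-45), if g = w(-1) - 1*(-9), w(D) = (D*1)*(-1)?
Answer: 195900/119 ≈ 1646.2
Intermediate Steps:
w(D) = -D (w(D) = D*(-1) = -D)
g = 10 (g = -1*(-1) - 1*(-9) = 1 + 9 = 10)
((g/21 - 23/(-17))*(-20))*(-45) = ((10/21 - 23/(-17))*(-20))*(-45) = ((10*(1/21) - 23*(-1/17))*(-20))*(-45) = ((10/21 + 23/17)*(-20))*(-45) = ((653/357)*(-20))*(-45) = -13060/357*(-45) = 195900/119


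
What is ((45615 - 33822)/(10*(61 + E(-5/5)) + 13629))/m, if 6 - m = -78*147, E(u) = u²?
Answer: 3931/54488176 ≈ 7.2144e-5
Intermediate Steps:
m = 11472 (m = 6 - (-78)*147 = 6 - 1*(-11466) = 6 + 11466 = 11472)
((45615 - 33822)/(10*(61 + E(-5/5)) + 13629))/m = ((45615 - 33822)/(10*(61 + (-5/5)²) + 13629))/11472 = (11793/(10*(61 + (-5*⅕)²) + 13629))*(1/11472) = (11793/(10*(61 + (-1)²) + 13629))*(1/11472) = (11793/(10*(61 + 1) + 13629))*(1/11472) = (11793/(10*62 + 13629))*(1/11472) = (11793/(620 + 13629))*(1/11472) = (11793/14249)*(1/11472) = 3931/54488176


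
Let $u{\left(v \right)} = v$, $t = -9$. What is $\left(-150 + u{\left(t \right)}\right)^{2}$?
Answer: $25281$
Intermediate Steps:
$\left(-150 + u{\left(t \right)}\right)^{2} = \left(-150 - 9\right)^{2} = \left(-159\right)^{2} = 25281$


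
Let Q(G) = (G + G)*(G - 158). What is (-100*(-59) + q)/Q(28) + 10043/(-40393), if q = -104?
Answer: -10972531/10502180 ≈ -1.0448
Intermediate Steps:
Q(G) = 2*G*(-158 + G) (Q(G) = (2*G)*(-158 + G) = 2*G*(-158 + G))
(-100*(-59) + q)/Q(28) + 10043/(-40393) = (-100*(-59) - 104)/((2*28*(-158 + 28))) + 10043/(-40393) = (5900 - 104)/((2*28*(-130))) + 10043*(-1/40393) = 5796/(-7280) - 10043/40393 = 5796*(-1/7280) - 10043/40393 = -207/260 - 10043/40393 = -10972531/10502180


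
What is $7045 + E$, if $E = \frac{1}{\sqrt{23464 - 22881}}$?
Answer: $7045 + \frac{\sqrt{583}}{583} \approx 7045.0$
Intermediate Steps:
$E = \frac{\sqrt{583}}{583}$ ($E = \frac{1}{\sqrt{583}} = \frac{\sqrt{583}}{583} \approx 0.041416$)
$7045 + E = 7045 + \frac{\sqrt{583}}{583}$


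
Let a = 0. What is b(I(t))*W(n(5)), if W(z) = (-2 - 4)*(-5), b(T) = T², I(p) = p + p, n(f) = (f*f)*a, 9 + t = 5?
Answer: 1920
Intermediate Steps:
t = -4 (t = -9 + 5 = -4)
n(f) = 0 (n(f) = (f*f)*0 = f²*0 = 0)
I(p) = 2*p
W(z) = 30 (W(z) = -6*(-5) = 30)
b(I(t))*W(n(5)) = (2*(-4))²*30 = (-8)²*30 = 64*30 = 1920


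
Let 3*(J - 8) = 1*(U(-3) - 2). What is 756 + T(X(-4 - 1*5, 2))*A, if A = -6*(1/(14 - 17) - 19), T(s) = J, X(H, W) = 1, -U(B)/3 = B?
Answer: 5864/3 ≈ 1954.7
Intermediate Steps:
U(B) = -3*B
J = 31/3 (J = 8 + (1*(-3*(-3) - 2))/3 = 8 + (1*(9 - 2))/3 = 8 + (1*7)/3 = 8 + (⅓)*7 = 8 + 7/3 = 31/3 ≈ 10.333)
T(s) = 31/3
A = 116 (A = -6*(1/(-3) - 19) = -6*(-⅓ - 19) = -6*(-58/3) = 116)
756 + T(X(-4 - 1*5, 2))*A = 756 + (31/3)*116 = 756 + 3596/3 = 5864/3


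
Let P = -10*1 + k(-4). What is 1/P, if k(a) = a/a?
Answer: -1/9 ≈ -0.11111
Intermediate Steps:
k(a) = 1
P = -9 (P = -10*1 + 1 = -10 + 1 = -9)
1/P = 1/(-9) = -1/9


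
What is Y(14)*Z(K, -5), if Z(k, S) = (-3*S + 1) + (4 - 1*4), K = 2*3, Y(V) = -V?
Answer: -224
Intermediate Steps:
K = 6
Z(k, S) = 1 - 3*S (Z(k, S) = (1 - 3*S) + (4 - 4) = (1 - 3*S) + 0 = 1 - 3*S)
Y(14)*Z(K, -5) = (-1*14)*(1 - 3*(-5)) = -14*(1 + 15) = -14*16 = -224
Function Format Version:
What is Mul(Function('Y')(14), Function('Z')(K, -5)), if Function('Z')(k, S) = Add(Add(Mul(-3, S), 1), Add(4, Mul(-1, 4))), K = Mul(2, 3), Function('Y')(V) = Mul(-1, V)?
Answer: -224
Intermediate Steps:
K = 6
Function('Z')(k, S) = Add(1, Mul(-3, S)) (Function('Z')(k, S) = Add(Add(1, Mul(-3, S)), Add(4, -4)) = Add(Add(1, Mul(-3, S)), 0) = Add(1, Mul(-3, S)))
Mul(Function('Y')(14), Function('Z')(K, -5)) = Mul(Mul(-1, 14), Add(1, Mul(-3, -5))) = Mul(-14, Add(1, 15)) = Mul(-14, 16) = -224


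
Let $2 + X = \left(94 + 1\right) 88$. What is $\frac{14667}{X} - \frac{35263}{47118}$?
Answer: $\frac{33029296}{32817687} \approx 1.0064$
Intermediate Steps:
$X = 8358$ ($X = -2 + \left(94 + 1\right) 88 = -2 + 95 \cdot 88 = -2 + 8360 = 8358$)
$\frac{14667}{X} - \frac{35263}{47118} = \frac{14667}{8358} - \frac{35263}{47118} = 14667 \cdot \frac{1}{8358} - \frac{35263}{47118} = \frac{4889}{2786} - \frac{35263}{47118} = \frac{33029296}{32817687}$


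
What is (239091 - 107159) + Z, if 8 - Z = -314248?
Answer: 446188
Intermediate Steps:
Z = 314256 (Z = 8 - 1*(-314248) = 8 + 314248 = 314256)
(239091 - 107159) + Z = (239091 - 107159) + 314256 = 131932 + 314256 = 446188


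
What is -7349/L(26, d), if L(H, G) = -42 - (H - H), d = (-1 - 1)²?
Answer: 7349/42 ≈ 174.98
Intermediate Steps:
d = 4 (d = (-2)² = 4)
L(H, G) = -42 (L(H, G) = -42 - 1*0 = -42 + 0 = -42)
-7349/L(26, d) = -7349/(-42) = -7349*(-1/42) = 7349/42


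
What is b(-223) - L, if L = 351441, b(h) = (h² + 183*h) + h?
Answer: -342744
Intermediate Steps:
b(h) = h² + 184*h
b(-223) - L = -223*(184 - 223) - 1*351441 = -223*(-39) - 351441 = 8697 - 351441 = -342744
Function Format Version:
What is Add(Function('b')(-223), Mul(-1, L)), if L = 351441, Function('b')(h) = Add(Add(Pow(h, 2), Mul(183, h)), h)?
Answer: -342744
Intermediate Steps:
Function('b')(h) = Add(Pow(h, 2), Mul(184, h))
Add(Function('b')(-223), Mul(-1, L)) = Add(Mul(-223, Add(184, -223)), Mul(-1, 351441)) = Add(Mul(-223, -39), -351441) = Add(8697, -351441) = -342744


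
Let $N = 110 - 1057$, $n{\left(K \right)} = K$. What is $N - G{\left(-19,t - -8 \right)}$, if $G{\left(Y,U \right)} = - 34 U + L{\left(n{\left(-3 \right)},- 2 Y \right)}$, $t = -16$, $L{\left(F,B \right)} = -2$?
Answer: $-1217$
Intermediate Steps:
$G{\left(Y,U \right)} = -2 - 34 U$ ($G{\left(Y,U \right)} = - 34 U - 2 = -2 - 34 U$)
$N = -947$
$N - G{\left(-19,t - -8 \right)} = -947 - \left(-2 - 34 \left(-16 - -8\right)\right) = -947 - \left(-2 - 34 \left(-16 + 8\right)\right) = -947 - \left(-2 - -272\right) = -947 - \left(-2 + 272\right) = -947 - 270 = -1217$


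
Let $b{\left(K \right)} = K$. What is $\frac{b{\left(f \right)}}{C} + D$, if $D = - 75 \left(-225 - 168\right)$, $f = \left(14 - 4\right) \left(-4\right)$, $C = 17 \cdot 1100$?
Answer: $\frac{27559123}{935} \approx 29475.0$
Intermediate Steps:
$C = 18700$
$f = -40$ ($f = 10 \left(-4\right) = -40$)
$D = 29475$ ($D = \left(-75\right) \left(-393\right) = 29475$)
$\frac{b{\left(f \right)}}{C} + D = - \frac{40}{18700} + 29475 = \left(-40\right) \frac{1}{18700} + 29475 = - \frac{2}{935} + 29475 = \frac{27559123}{935}$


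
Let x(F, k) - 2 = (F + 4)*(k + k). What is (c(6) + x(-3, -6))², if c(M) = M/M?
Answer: 81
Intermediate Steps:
c(M) = 1
x(F, k) = 2 + 2*k*(4 + F) (x(F, k) = 2 + (F + 4)*(k + k) = 2 + (4 + F)*(2*k) = 2 + 2*k*(4 + F))
(c(6) + x(-3, -6))² = (1 + (2 + 8*(-6) + 2*(-3)*(-6)))² = (1 + (2 - 48 + 36))² = (1 - 10)² = (-9)² = 81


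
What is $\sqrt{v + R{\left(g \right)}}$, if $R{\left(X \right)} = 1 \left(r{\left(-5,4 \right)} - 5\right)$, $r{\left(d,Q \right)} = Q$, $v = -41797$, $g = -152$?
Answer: $i \sqrt{41798} \approx 204.45 i$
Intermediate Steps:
$R{\left(X \right)} = -1$ ($R{\left(X \right)} = 1 \left(4 - 5\right) = 1 \left(-1\right) = -1$)
$\sqrt{v + R{\left(g \right)}} = \sqrt{-41797 - 1} = \sqrt{-41798} = i \sqrt{41798}$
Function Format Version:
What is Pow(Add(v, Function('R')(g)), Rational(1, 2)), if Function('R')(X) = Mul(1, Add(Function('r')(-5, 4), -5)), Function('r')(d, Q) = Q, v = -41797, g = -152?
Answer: Mul(I, Pow(41798, Rational(1, 2))) ≈ Mul(204.45, I)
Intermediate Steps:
Function('R')(X) = -1 (Function('R')(X) = Mul(1, Add(4, -5)) = Mul(1, -1) = -1)
Pow(Add(v, Function('R')(g)), Rational(1, 2)) = Pow(Add(-41797, -1), Rational(1, 2)) = Pow(-41798, Rational(1, 2)) = Mul(I, Pow(41798, Rational(1, 2)))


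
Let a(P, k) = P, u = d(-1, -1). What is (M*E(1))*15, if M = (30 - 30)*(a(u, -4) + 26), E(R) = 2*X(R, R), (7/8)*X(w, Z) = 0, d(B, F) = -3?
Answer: 0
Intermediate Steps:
u = -3
X(w, Z) = 0 (X(w, Z) = (8/7)*0 = 0)
E(R) = 0 (E(R) = 2*0 = 0)
M = 0 (M = (30 - 30)*(-3 + 26) = 0*23 = 0)
(M*E(1))*15 = (0*0)*15 = 0*15 = 0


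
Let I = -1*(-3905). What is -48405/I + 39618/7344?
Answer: -2230867/318648 ≈ -7.0010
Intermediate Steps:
I = 3905
-48405/I + 39618/7344 = -48405/3905 + 39618/7344 = -48405*1/3905 + 39618*(1/7344) = -9681/781 + 2201/408 = -2230867/318648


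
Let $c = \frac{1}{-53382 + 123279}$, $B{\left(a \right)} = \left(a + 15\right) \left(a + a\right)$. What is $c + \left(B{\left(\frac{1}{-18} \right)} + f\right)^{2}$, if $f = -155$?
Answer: $\frac{15006737750407}{611458956} \approx 24543.0$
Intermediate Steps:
$B{\left(a \right)} = 2 a \left(15 + a\right)$ ($B{\left(a \right)} = \left(15 + a\right) 2 a = 2 a \left(15 + a\right)$)
$c = \frac{1}{69897} \approx 1.4307 \cdot 10^{-5}$
$c + \left(B{\left(\frac{1}{-18} \right)} + f\right)^{2} = \frac{1}{69897} + \left(\frac{2 \left(15 + \frac{1}{-18}\right)}{-18} - 155\right)^{2} = \frac{1}{69897} + \left(2 \left(- \frac{1}{18}\right) \left(15 - \frac{1}{18}\right) - 155\right)^{2} = \frac{1}{69897} + \left(2 \left(- \frac{1}{18}\right) \frac{269}{18} - 155\right)^{2} = \frac{1}{69897} + \left(- \frac{269}{162} - 155\right)^{2} = \frac{1}{69897} + \left(- \frac{25379}{162}\right)^{2} = \frac{1}{69897} + \frac{644093641}{26244} = \frac{15006737750407}{611458956}$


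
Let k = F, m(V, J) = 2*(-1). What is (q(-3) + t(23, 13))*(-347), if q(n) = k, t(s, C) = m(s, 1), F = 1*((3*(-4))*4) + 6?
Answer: 15268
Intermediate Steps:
m(V, J) = -2
F = -42 (F = 1*(-12*4) + 6 = 1*(-48) + 6 = -48 + 6 = -42)
t(s, C) = -2
k = -42
q(n) = -42
(q(-3) + t(23, 13))*(-347) = (-42 - 2)*(-347) = -44*(-347) = 15268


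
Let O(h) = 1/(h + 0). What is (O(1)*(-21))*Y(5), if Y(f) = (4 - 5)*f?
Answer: 105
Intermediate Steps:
O(h) = 1/h
Y(f) = -f
(O(1)*(-21))*Y(5) = (-21/1)*(-1*5) = (1*(-21))*(-5) = -21*(-5) = 105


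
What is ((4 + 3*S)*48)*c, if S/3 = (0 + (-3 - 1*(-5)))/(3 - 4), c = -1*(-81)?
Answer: -54432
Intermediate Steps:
c = 81
S = -6 (S = 3*((0 + (-3 - 1*(-5)))/(3 - 4)) = 3*((0 + (-3 + 5))/(-1)) = 3*((0 + 2)*(-1)) = 3*(2*(-1)) = 3*(-2) = -6)
((4 + 3*S)*48)*c = ((4 + 3*(-6))*48)*81 = ((4 - 18)*48)*81 = -14*48*81 = -672*81 = -54432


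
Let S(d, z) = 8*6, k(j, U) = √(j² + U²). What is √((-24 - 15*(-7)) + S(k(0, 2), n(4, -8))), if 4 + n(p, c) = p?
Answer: √129 ≈ 11.358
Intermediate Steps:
n(p, c) = -4 + p
k(j, U) = √(U² + j²)
S(d, z) = 48
√((-24 - 15*(-7)) + S(k(0, 2), n(4, -8))) = √((-24 - 15*(-7)) + 48) = √((-24 + 105) + 48) = √(81 + 48) = √129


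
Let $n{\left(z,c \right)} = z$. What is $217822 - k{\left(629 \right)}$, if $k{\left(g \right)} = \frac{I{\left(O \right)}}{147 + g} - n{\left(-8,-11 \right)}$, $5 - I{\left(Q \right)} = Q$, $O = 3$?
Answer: $\frac{84511831}{388} \approx 2.1781 \cdot 10^{5}$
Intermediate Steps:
$I{\left(Q \right)} = 5 - Q$
$k{\left(g \right)} = 8 + \frac{2}{147 + g}$ ($k{\left(g \right)} = \frac{5 - 3}{147 + g} - -8 = \frac{5 - 3}{147 + g} + 8 = \frac{2}{147 + g} + 8 = 8 + \frac{2}{147 + g}$)
$217822 - k{\left(629 \right)} = 217822 - \frac{2 \left(589 + 4 \cdot 629\right)}{147 + 629} = 217822 - \frac{2 \left(589 + 2516\right)}{776} = 217822 - 2 \cdot \frac{1}{776} \cdot 3105 = 217822 - \frac{3105}{388} = \frac{84511831}{388}$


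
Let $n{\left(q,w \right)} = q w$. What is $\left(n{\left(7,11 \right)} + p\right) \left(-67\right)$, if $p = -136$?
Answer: $3953$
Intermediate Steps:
$\left(n{\left(7,11 \right)} + p\right) \left(-67\right) = \left(7 \cdot 11 - 136\right) \left(-67\right) = \left(77 - 136\right) \left(-67\right) = \left(-59\right) \left(-67\right) = 3953$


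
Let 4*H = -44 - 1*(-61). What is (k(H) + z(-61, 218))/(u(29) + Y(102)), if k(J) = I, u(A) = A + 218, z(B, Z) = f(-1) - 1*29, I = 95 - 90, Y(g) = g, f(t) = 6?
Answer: -18/349 ≈ -0.051576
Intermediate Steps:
H = 17/4 (H = (-44 - 1*(-61))/4 = (-44 + 61)/4 = (1/4)*17 = 17/4 ≈ 4.2500)
I = 5
z(B, Z) = -23 (z(B, Z) = 6 - 1*29 = 6 - 29 = -23)
u(A) = 218 + A
k(J) = 5
(k(H) + z(-61, 218))/(u(29) + Y(102)) = (5 - 23)/((218 + 29) + 102) = -18/(247 + 102) = -18/349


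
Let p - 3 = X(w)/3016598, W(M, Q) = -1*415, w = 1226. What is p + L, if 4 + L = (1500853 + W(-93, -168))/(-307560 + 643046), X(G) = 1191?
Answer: 1757295718561/506013198314 ≈ 3.4728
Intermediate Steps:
W(M, Q) = -415
p = 9050985/3016598 (p = 3 + 1191/3016598 = 9050985/3016598 ≈ 3.0004)
L = 79247/167743 (L = -4 + (1500853 - 415)/(-307560 + 643046) = -4 + 1500438/335486 = -4 + 1500438*(1/335486) = -4 + 750219/167743 = 79247/167743 ≈ 0.47243)
p + L = 9050985/3016598 + 79247/167743 = 1757295718561/506013198314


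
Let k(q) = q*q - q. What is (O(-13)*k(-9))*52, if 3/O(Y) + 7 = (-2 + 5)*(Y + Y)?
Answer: -2808/17 ≈ -165.18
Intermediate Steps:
k(q) = q² - q
O(Y) = 3/(-7 + 6*Y) (O(Y) = 3/(-7 + (-2 + 5)*(Y + Y)) = 3/(-7 + 3*(2*Y)) = 3/(-7 + 6*Y))
(O(-13)*k(-9))*52 = ((3/(-7 + 6*(-13)))*(-9*(-1 - 9)))*52 = ((3/(-7 - 78))*(-9*(-10)))*52 = ((3/(-85))*90)*52 = ((3*(-1/85))*90)*52 = -3/85*90*52 = -54/17*52 = -2808/17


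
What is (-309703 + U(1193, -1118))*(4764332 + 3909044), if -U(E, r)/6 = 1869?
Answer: -2783433805792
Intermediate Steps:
U(E, r) = -11214 (U(E, r) = -6*1869 = -11214)
(-309703 + U(1193, -1118))*(4764332 + 3909044) = (-309703 - 11214)*(4764332 + 3909044) = -320917*8673376 = -2783433805792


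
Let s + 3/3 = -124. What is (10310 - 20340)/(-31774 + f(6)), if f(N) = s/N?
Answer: 60180/190769 ≈ 0.31546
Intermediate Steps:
s = -125 (s = -1 - 124 = -125)
f(N) = -125/N
(10310 - 20340)/(-31774 + f(6)) = (10310 - 20340)/(-31774 - 125/6) = -10030/(-31774 - 125*⅙) = -10030/(-31774 - 125/6) = -10030/(-190769/6) = -10030*(-6/190769) = 60180/190769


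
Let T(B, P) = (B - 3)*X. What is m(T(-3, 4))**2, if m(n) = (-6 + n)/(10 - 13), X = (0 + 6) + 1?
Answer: 256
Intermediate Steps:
X = 7 (X = 6 + 1 = 7)
T(B, P) = -21 + 7*B (T(B, P) = (B - 3)*7 = (-3 + B)*7 = -21 + 7*B)
m(n) = 2 - n/3 (m(n) = (-6 + n)/(-3) = (-6 + n)*(-1/3) = 2 - n/3)
m(T(-3, 4))**2 = (2 - (-21 + 7*(-3))/3)**2 = (2 - (-21 - 21)/3)**2 = (2 - 1/3*(-42))**2 = (2 + 14)**2 = 16**2 = 256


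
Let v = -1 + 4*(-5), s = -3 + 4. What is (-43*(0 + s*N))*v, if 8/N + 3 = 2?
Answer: -7224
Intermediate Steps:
N = -8 (N = 8/(-3 + 2) = 8/(-1) = 8*(-1) = -8)
s = 1
v = -21 (v = -1 - 20 = -21)
(-43*(0 + s*N))*v = -43*(0 + 1*(-8))*(-21) = -43*(0 - 8)*(-21) = -43*(-8)*(-21) = 344*(-21) = -7224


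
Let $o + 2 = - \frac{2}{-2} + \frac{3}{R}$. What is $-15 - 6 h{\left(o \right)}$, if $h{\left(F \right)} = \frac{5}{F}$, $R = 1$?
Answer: $-30$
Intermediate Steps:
$o = 2$ ($o = -2 + \left(- \frac{2}{-2} + \frac{3}{1}\right) = -2 + \left(\left(-2\right) \left(- \frac{1}{2}\right) + 3 \cdot 1\right) = -2 + \left(1 + 3\right) = -2 + 4 = 2$)
$-15 - 6 h{\left(o \right)} = -15 - 6 \cdot \frac{5}{2} = -15 - 6 \cdot 5 \cdot \frac{1}{2} = -15 - 15 = -30$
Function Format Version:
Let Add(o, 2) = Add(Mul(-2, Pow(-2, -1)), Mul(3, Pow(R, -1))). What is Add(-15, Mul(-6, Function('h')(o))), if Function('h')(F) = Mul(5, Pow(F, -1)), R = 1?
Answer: -30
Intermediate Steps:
o = 2 (o = Add(-2, Add(Mul(-2, Pow(-2, -1)), Mul(3, Pow(1, -1)))) = Add(-2, Add(Mul(-2, Rational(-1, 2)), Mul(3, 1))) = Add(-2, Add(1, 3)) = Add(-2, 4) = 2)
Add(-15, Mul(-6, Function('h')(o))) = Add(-15, Mul(-6, Mul(5, Pow(2, -1)))) = Add(-15, Mul(-6, Mul(5, Rational(1, 2)))) = Add(-15, Mul(-6, Rational(5, 2))) = Add(-15, -15) = -30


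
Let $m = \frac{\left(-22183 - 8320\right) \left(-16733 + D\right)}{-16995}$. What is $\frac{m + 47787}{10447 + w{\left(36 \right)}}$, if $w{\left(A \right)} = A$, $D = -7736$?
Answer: $\frac{5978378}{16196235} \approx 0.36912$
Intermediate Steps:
$m = - \frac{67852537}{1545}$ ($m = \frac{\left(-22183 - 8320\right) \left(-16733 - 7736\right)}{-16995} = \left(-30503\right) \left(-24469\right) \left(- \frac{1}{16995}\right) = 746377907 \left(- \frac{1}{16995}\right) = - \frac{67852537}{1545} \approx -43918.0$)
$\frac{m + 47787}{10447 + w{\left(36 \right)}} = \frac{- \frac{67852537}{1545} + 47787}{10447 + 36} = \frac{5978378}{1545 \cdot 10483} = \frac{5978378}{1545} \cdot \frac{1}{10483} = \frac{5978378}{16196235}$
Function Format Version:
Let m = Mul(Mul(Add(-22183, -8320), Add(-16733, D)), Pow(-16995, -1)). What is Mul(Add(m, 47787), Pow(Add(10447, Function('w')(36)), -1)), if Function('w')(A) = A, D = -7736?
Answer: Rational(5978378, 16196235) ≈ 0.36912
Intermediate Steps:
m = Rational(-67852537, 1545) (m = Mul(Mul(Add(-22183, -8320), Add(-16733, -7736)), Pow(-16995, -1)) = Mul(Mul(-30503, -24469), Rational(-1, 16995)) = Mul(746377907, Rational(-1, 16995)) = Rational(-67852537, 1545) ≈ -43918.)
Mul(Add(m, 47787), Pow(Add(10447, Function('w')(36)), -1)) = Mul(Add(Rational(-67852537, 1545), 47787), Pow(Add(10447, 36), -1)) = Mul(Rational(5978378, 1545), Pow(10483, -1)) = Mul(Rational(5978378, 1545), Rational(1, 10483)) = Rational(5978378, 16196235)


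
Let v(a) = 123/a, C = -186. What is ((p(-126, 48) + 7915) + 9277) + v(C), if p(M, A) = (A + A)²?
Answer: 1637255/62 ≈ 26407.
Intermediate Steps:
p(M, A) = 4*A² (p(M, A) = (2*A)² = 4*A²)
((p(-126, 48) + 7915) + 9277) + v(C) = ((4*48² + 7915) + 9277) + 123/(-186) = ((4*2304 + 7915) + 9277) + 123*(-1/186) = ((9216 + 7915) + 9277) - 41/62 = (17131 + 9277) - 41/62 = 26408 - 41/62 = 1637255/62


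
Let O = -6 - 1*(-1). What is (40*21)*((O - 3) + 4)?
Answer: -3360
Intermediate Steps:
O = -5 (O = -6 + 1 = -5)
(40*21)*((O - 3) + 4) = (40*21)*((-5 - 3) + 4) = 840*(-8 + 4) = 840*(-4) = -3360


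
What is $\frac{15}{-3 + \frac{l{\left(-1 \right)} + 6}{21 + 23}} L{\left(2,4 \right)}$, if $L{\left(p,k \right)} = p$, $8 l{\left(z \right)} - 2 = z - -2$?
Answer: $- \frac{704}{67} \approx -10.507$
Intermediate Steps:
$l{\left(z \right)} = \frac{1}{2} + \frac{z}{8}$ ($l{\left(z \right)} = \frac{1}{4} + \frac{z - -2}{8} = \frac{1}{4} + \frac{z + 2}{8} = \frac{1}{4} + \frac{2 + z}{8} = \frac{1}{4} + \left(\frac{1}{4} + \frac{z}{8}\right) = \frac{1}{2} + \frac{z}{8}$)
$\frac{15}{-3 + \frac{l{\left(-1 \right)} + 6}{21 + 23}} L{\left(2,4 \right)} = \frac{15}{-3 + \frac{\left(\frac{1}{2} + \frac{1}{8} \left(-1\right)\right) + 6}{21 + 23}} \cdot 2 = \frac{15}{-3 + \frac{\left(\frac{1}{2} - \frac{1}{8}\right) + 6}{44}} \cdot 2 = \frac{15}{-3 + \left(\frac{3}{8} + 6\right) \frac{1}{44}} \cdot 2 = \frac{15}{-3 + \frac{51}{8} \cdot \frac{1}{44}} \cdot 2 = \frac{15}{-3 + \frac{51}{352}} \cdot 2 = \frac{15}{- \frac{1005}{352}} \cdot 2 = 15 \left(- \frac{352}{1005}\right) 2 = \left(- \frac{352}{67}\right) 2 = - \frac{704}{67}$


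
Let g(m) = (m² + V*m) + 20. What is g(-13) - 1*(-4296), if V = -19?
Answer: 4732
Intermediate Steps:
g(m) = 20 + m² - 19*m (g(m) = (m² - 19*m) + 20 = 20 + m² - 19*m)
g(-13) - 1*(-4296) = (20 + (-13)² - 19*(-13)) - 1*(-4296) = (20 + 169 + 247) + 4296 = 436 + 4296 = 4732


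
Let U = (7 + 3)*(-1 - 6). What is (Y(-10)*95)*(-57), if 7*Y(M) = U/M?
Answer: -5415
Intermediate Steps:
U = -70 (U = 10*(-7) = -70)
Y(M) = -10/M (Y(M) = (-70/M)/7 = -10/M)
(Y(-10)*95)*(-57) = (-10/(-10)*95)*(-57) = (-10*(-⅒)*95)*(-57) = (1*95)*(-57) = 95*(-57) = -5415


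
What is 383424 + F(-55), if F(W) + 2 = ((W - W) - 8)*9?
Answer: 383350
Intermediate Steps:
F(W) = -74 (F(W) = -2 + ((W - W) - 8)*9 = -2 + (0 - 8)*9 = -2 - 8*9 = -2 - 72 = -74)
383424 + F(-55) = 383424 - 74 = 383350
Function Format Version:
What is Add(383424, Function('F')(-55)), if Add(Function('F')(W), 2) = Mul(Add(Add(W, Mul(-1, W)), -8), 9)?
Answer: 383350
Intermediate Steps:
Function('F')(W) = -74 (Function('F')(W) = Add(-2, Mul(Add(Add(W, Mul(-1, W)), -8), 9)) = Add(-2, Mul(Add(0, -8), 9)) = Add(-2, Mul(-8, 9)) = Add(-2, -72) = -74)
Add(383424, Function('F')(-55)) = Add(383424, -74) = 383350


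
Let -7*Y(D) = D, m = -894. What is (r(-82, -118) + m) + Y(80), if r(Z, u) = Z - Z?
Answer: -6338/7 ≈ -905.43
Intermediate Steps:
Y(D) = -D/7
r(Z, u) = 0
(r(-82, -118) + m) + Y(80) = (0 - 894) - ⅐*80 = -894 - 80/7 = -6338/7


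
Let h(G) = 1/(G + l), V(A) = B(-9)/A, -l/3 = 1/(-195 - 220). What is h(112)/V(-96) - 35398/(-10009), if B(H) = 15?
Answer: 1618821330/465248347 ≈ 3.4795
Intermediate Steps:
l = 3/415 (l = -3/(-195 - 220) = -3/(-415) = -3*(-1/415) = 3/415 ≈ 0.0072289)
V(A) = 15/A
h(G) = 1/(3/415 + G) (h(G) = 1/(G + 3/415) = 1/(3/415 + G))
h(112)/V(-96) - 35398/(-10009) = (415/(3 + 415*112))/((15/(-96))) - 35398/(-10009) = (415/(3 + 46480))/((15*(-1/96))) - 35398*(-1/10009) = (415/46483)/(-5/32) + 35398/10009 = (415*(1/46483))*(-32/5) + 35398/10009 = (415/46483)*(-32/5) + 35398/10009 = -2656/46483 + 35398/10009 = 1618821330/465248347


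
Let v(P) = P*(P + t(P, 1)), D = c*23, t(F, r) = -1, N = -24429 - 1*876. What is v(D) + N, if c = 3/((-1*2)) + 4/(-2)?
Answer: -74977/4 ≈ -18744.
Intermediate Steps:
N = -25305 (N = -24429 - 876 = -25305)
c = -7/2 (c = 3/(-2) + 4*(-½) = 3*(-½) - 2 = -3/2 - 2 = -7/2 ≈ -3.5000)
D = -161/2 (D = -7/2*23 = -161/2 ≈ -80.500)
v(P) = P*(-1 + P) (v(P) = P*(P - 1) = P*(-1 + P))
v(D) + N = -161*(-1 - 161/2)/2 - 25305 = -161/2*(-163/2) - 25305 = 26243/4 - 25305 = -74977/4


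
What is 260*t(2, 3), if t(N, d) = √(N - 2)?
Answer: 0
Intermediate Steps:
t(N, d) = √(-2 + N)
260*t(2, 3) = 260*√(-2 + 2) = 260*√0 = 260*0 = 0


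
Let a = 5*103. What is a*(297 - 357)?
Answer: -30900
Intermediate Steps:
a = 515
a*(297 - 357) = 515*(297 - 357) = 515*(-60) = -30900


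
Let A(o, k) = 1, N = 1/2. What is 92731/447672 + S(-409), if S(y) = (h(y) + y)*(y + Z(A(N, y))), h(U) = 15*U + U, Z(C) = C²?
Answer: 1269966766459/447672 ≈ 2.8368e+6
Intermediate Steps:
N = ½ ≈ 0.50000
h(U) = 16*U
S(y) = 17*y*(1 + y) (S(y) = (16*y + y)*(y + 1²) = (17*y)*(y + 1) = (17*y)*(1 + y) = 17*y*(1 + y))
92731/447672 + S(-409) = 92731/447672 + 17*(-409)*(1 - 409) = 92731*(1/447672) + 17*(-409)*(-408) = 92731/447672 + 2836824 = 1269966766459/447672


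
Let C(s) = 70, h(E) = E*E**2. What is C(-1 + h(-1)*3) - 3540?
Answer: -3470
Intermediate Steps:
h(E) = E**3
C(-1 + h(-1)*3) - 3540 = 70 - 3540 = -3470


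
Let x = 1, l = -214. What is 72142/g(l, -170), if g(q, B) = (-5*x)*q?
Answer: 36071/535 ≈ 67.422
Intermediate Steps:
g(q, B) = -5*q (g(q, B) = (-5*1)*q = -5*q)
72142/g(l, -170) = 72142/((-5*(-214))) = 72142/1070 = 72142*(1/1070) = 36071/535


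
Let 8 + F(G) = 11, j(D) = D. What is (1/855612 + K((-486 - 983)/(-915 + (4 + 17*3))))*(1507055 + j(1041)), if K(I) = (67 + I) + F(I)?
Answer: 115660304135296/1069515 ≈ 1.0814e+8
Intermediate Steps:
F(G) = 3 (F(G) = -8 + 11 = 3)
K(I) = 70 + I (K(I) = (67 + I) + 3 = 70 + I)
(1/855612 + K((-486 - 983)/(-915 + (4 + 17*3))))*(1507055 + j(1041)) = (1/855612 + (70 + (-486 - 983)/(-915 + (4 + 17*3))))*(1507055 + 1041) = (1/855612 + (70 - 1469/(-915 + (4 + 51))))*1508096 = (1/855612 + (70 - 1469/(-915 + 55)))*1508096 = (1/855612 + (70 - 1469/(-860)))*1508096 = (1/855612 + (70 - 1469*(-1/860)))*1508096 = (1/855612 + (70 + 1469/860))*1508096 = (1/855612 + 61669/860)*1508096 = (6595592161/91978290)*1508096 = 115660304135296/1069515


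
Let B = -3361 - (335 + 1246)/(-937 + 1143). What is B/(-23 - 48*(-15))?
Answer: -693947/143582 ≈ -4.8331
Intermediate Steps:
B = -693947/206 (B = -3361 - 1581/206 = -693947/206 ≈ -3368.7)
B/(-23 - 48*(-15)) = -693947/(206*(-23 - 48*(-15))) = -693947/(206*(-23 + 720)) = -693947/206/697 = -693947/206*1/697 = -693947/143582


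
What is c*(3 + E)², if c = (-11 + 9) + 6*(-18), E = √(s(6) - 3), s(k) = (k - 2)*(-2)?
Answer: 220 - 660*I*√11 ≈ 220.0 - 2189.0*I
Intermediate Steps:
s(k) = 4 - 2*k (s(k) = (-2 + k)*(-2) = 4 - 2*k)
E = I*√11 (E = √((4 - 2*6) - 3) = √((4 - 12) - 3) = √(-8 - 3) = √(-11) = I*√11 ≈ 3.3166*I)
c = -110 (c = -2 - 108 = -110)
c*(3 + E)² = -110*(3 + I*√11)²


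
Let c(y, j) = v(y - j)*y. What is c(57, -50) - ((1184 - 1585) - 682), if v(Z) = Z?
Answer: 7182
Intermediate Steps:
c(y, j) = y*(y - j) (c(y, j) = (y - j)*y = y*(y - j))
c(57, -50) - ((1184 - 1585) - 682) = 57*(57 - 1*(-50)) - ((1184 - 1585) - 682) = 57*(57 + 50) - (-401 - 682) = 57*107 - 1*(-1083) = 6099 + 1083 = 7182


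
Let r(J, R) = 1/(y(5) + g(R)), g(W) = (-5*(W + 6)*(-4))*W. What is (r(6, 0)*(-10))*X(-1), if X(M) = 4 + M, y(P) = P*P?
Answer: -6/5 ≈ -1.2000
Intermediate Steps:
y(P) = P²
g(W) = W*(120 + 20*W) (g(W) = (-5*(6 + W)*(-4))*W = ((-30 - 5*W)*(-4))*W = (120 + 20*W)*W = W*(120 + 20*W))
r(J, R) = 1/(25 + 20*R*(6 + R)) (r(J, R) = 1/(5² + 20*R*(6 + R)) = 1/(25 + 20*R*(6 + R)))
(r(6, 0)*(-10))*X(-1) = ((1/(5*(5 + 4*0*(6 + 0))))*(-10))*(4 - 1) = ((1/(5*(5 + 4*0*6)))*(-10))*3 = ((1/(5*(5 + 0)))*(-10))*3 = (((⅕)/5)*(-10))*3 = (((⅕)*(⅕))*(-10))*3 = ((1/25)*(-10))*3 = -⅖*3 = -6/5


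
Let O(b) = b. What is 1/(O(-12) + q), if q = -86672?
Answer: -1/86684 ≈ -1.1536e-5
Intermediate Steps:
1/(O(-12) + q) = 1/(-12 - 86672) = 1/(-86684) = -1/86684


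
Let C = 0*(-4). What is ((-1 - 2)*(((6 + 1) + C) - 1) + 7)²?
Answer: 121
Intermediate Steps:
C = 0
((-1 - 2)*(((6 + 1) + C) - 1) + 7)² = ((-1 - 2)*(((6 + 1) + 0) - 1) + 7)² = (-3*((7 + 0) - 1) + 7)² = (-3*(7 - 1) + 7)² = (-3*6 + 7)² = (-18 + 7)² = (-11)² = 121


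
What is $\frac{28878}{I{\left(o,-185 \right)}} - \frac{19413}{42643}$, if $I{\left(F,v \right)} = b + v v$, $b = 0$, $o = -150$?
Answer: $\frac{567034629}{1459456675} \approx 0.38852$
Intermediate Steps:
$I{\left(F,v \right)} = v^{2}$ ($I{\left(F,v \right)} = 0 + v v = 0 + v^{2} = v^{2}$)
$\frac{28878}{I{\left(o,-185 \right)}} - \frac{19413}{42643} = \frac{28878}{\left(-185\right)^{2}} - \frac{19413}{42643} = \frac{28878}{34225} - \frac{19413}{42643} = \frac{567034629}{1459456675}$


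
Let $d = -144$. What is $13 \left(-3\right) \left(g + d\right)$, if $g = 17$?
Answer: $4953$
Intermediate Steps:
$13 \left(-3\right) \left(g + d\right) = 13 \left(-3\right) \left(17 - 144\right) = \left(-39\right) \left(-127\right) = 4953$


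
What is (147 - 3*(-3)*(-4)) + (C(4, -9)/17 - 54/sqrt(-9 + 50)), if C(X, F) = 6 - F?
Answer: 1902/17 - 54*sqrt(41)/41 ≈ 103.45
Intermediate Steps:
(147 - 3*(-3)*(-4)) + (C(4, -9)/17 - 54/sqrt(-9 + 50)) = (147 - 3*(-3)*(-4)) + ((6 - 1*(-9))/17 - 54/sqrt(-9 + 50)) = (147 + 9*(-4)) + ((6 + 9)*(1/17) - 54*sqrt(41)/41) = (147 - 36) + (15*(1/17) - 54*sqrt(41)/41) = 111 + (15/17 - 54*sqrt(41)/41) = 1902/17 - 54*sqrt(41)/41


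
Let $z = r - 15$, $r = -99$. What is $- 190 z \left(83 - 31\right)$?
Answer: $1126320$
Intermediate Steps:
$z = -114$ ($z = -99 - 15 = -114$)
$- 190 z \left(83 - 31\right) = \left(-190\right) \left(-114\right) \left(83 - 31\right) = 21660 \cdot 52 = 1126320$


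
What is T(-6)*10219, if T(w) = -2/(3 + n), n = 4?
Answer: -20438/7 ≈ -2919.7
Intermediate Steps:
T(w) = -2/7 (T(w) = -2/(3 + 4) = -2/7)
T(-6)*10219 = -2/7*10219 = -20438/7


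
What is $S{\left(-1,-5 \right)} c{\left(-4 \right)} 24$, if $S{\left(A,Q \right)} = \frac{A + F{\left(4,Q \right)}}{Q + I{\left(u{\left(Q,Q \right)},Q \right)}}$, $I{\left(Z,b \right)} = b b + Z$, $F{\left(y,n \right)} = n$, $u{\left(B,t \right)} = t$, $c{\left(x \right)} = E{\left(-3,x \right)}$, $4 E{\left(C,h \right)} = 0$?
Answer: $0$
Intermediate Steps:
$E{\left(C,h \right)} = 0$ ($E{\left(C,h \right)} = \frac{1}{4} \cdot 0 = 0$)
$c{\left(x \right)} = 0$
$I{\left(Z,b \right)} = Z + b^{2}$ ($I{\left(Z,b \right)} = b^{2} + Z = Z + b^{2}$)
$S{\left(A,Q \right)} = \frac{A + Q}{Q^{2} + 2 Q}$ ($S{\left(A,Q \right)} = \frac{A + Q}{Q + \left(Q + Q^{2}\right)} = \frac{A + Q}{Q^{2} + 2 Q}$)
$S{\left(-1,-5 \right)} c{\left(-4 \right)} 24 = \frac{-1 - 5}{\left(-5\right) \left(2 - 5\right)} 0 \cdot 24 = \left(- \frac{1}{5}\right) \frac{1}{-3} \left(-6\right) 0 \cdot 24 = \left(- \frac{1}{5}\right) \left(- \frac{1}{3}\right) \left(-6\right) 0 \cdot 24 = \left(- \frac{2}{5}\right) 0 \cdot 24 = 0 \cdot 24 = 0$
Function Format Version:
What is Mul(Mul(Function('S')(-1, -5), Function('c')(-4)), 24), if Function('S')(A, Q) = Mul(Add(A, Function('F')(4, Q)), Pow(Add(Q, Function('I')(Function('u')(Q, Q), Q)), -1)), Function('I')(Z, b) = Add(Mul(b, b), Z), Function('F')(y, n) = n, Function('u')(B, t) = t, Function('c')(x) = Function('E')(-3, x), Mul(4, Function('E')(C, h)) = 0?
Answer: 0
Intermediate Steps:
Function('E')(C, h) = 0 (Function('E')(C, h) = Mul(Rational(1, 4), 0) = 0)
Function('c')(x) = 0
Function('I')(Z, b) = Add(Z, Pow(b, 2)) (Function('I')(Z, b) = Add(Pow(b, 2), Z) = Add(Z, Pow(b, 2)))
Function('S')(A, Q) = Mul(Pow(Add(Pow(Q, 2), Mul(2, Q)), -1), Add(A, Q)) (Function('S')(A, Q) = Mul(Add(A, Q), Pow(Add(Q, Add(Q, Pow(Q, 2))), -1)) = Mul(Add(A, Q), Pow(Add(Pow(Q, 2), Mul(2, Q)), -1)) = Mul(Pow(Add(Pow(Q, 2), Mul(2, Q)), -1), Add(A, Q)))
Mul(Mul(Function('S')(-1, -5), Function('c')(-4)), 24) = Mul(Mul(Mul(Pow(-5, -1), Pow(Add(2, -5), -1), Add(-1, -5)), 0), 24) = Mul(Mul(Mul(Rational(-1, 5), Pow(-3, -1), -6), 0), 24) = Mul(Mul(Mul(Rational(-1, 5), Rational(-1, 3), -6), 0), 24) = Mul(Mul(Rational(-2, 5), 0), 24) = Mul(0, 24) = 0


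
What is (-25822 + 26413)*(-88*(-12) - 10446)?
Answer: -5549490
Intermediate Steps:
(-25822 + 26413)*(-88*(-12) - 10446) = 591*(1056 - 10446) = 591*(-9390) = -5549490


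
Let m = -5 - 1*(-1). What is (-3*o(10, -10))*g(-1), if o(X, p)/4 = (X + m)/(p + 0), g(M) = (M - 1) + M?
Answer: -108/5 ≈ -21.600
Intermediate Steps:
m = -4 (m = -5 + 1 = -4)
g(M) = -1 + 2*M (g(M) = (-1 + M) + M = -1 + 2*M)
o(X, p) = 4*(-4 + X)/p (o(X, p) = 4*((X - 4)/(p + 0)) = 4*((-4 + X)/p) = 4*(-4 + X)/p)
(-3*o(10, -10))*g(-1) = (-12*(-4 + 10)/(-10))*(-1 + 2*(-1)) = (-12*(-1)*6/10)*(-1 - 2) = -3*(-12/5)*(-3) = (36/5)*(-3) = -108/5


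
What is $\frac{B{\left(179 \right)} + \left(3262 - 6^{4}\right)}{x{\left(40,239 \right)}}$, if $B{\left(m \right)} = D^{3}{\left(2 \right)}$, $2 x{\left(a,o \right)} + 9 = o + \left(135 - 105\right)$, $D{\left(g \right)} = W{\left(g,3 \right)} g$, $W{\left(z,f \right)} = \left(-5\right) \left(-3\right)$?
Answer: $\frac{14483}{65} \approx 222.82$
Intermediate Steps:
$W{\left(z,f \right)} = 15$
$D{\left(g \right)} = 15 g$
$x{\left(a,o \right)} = \frac{21}{2} + \frac{o}{2}$ ($x{\left(a,o \right)} = - \frac{9}{2} + \frac{o + \left(135 - 105\right)}{2} = - \frac{9}{2} + \frac{o + 30}{2} = - \frac{9}{2} + \frac{30 + o}{2} = - \frac{9}{2} + \left(15 + \frac{o}{2}\right) = \frac{21}{2} + \frac{o}{2}$)
$B{\left(m \right)} = 27000$ ($B{\left(m \right)} = \left(15 \cdot 2\right)^{3} = 30^{3} = 27000$)
$\frac{B{\left(179 \right)} + \left(3262 - 6^{4}\right)}{x{\left(40,239 \right)}} = \frac{27000 + \left(3262 - 6^{4}\right)}{\frac{21}{2} + \frac{1}{2} \cdot 239} = \frac{27000 + \left(3262 - 1296\right)}{\frac{21}{2} + \frac{239}{2}} = \frac{27000 + \left(3262 - 1296\right)}{130} = \left(27000 + 1966\right) \frac{1}{130} = 28966 \cdot \frac{1}{130} = \frac{14483}{65}$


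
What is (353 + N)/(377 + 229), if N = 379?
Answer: 122/101 ≈ 1.2079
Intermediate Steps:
(353 + N)/(377 + 229) = (353 + 379)/(377 + 229) = 732/606 = 732*(1/606) = 122/101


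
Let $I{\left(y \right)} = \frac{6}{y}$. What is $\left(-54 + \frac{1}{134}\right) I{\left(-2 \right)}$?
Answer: $\frac{21705}{134} \approx 161.98$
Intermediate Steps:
$\left(-54 + \frac{1}{134}\right) I{\left(-2 \right)} = \left(-54 + \frac{1}{134}\right) \frac{6}{-2} = \left(-54 + \frac{1}{134}\right) 6 \left(- \frac{1}{2}\right) = \left(- \frac{7235}{134}\right) \left(-3\right) = \frac{21705}{134}$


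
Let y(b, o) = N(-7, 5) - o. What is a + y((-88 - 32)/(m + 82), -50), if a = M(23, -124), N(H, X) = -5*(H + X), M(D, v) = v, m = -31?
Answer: -64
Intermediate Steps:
N(H, X) = -5*H - 5*X
y(b, o) = 10 - o (y(b, o) = (-5*(-7) - 5*5) - o = (35 - 25) - o = 10 - o)
a = -124
a + y((-88 - 32)/(m + 82), -50) = -124 + (10 - 1*(-50)) = -124 + (10 + 50) = -124 + 60 = -64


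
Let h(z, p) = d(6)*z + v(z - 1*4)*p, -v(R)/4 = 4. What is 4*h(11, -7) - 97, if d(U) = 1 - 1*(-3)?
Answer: 527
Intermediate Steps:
v(R) = -16 (v(R) = -4*4 = -16)
d(U) = 4 (d(U) = 1 + 3 = 4)
h(z, p) = -16*p + 4*z (h(z, p) = 4*z - 16*p = -16*p + 4*z)
4*h(11, -7) - 97 = 4*(-16*(-7) + 4*11) - 97 = 4*(112 + 44) - 97 = 4*156 - 97 = 624 - 97 = 527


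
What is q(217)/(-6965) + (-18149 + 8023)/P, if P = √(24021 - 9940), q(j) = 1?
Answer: -1/6965 - 10126*√14081/14081 ≈ -85.334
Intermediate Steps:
P = √14081 ≈ 118.66
q(217)/(-6965) + (-18149 + 8023)/P = 1/(-6965) + (-18149 + 8023)/(√14081) = 1*(-1/6965) - 10126*√14081/14081 = -1/6965 - 10126*√14081/14081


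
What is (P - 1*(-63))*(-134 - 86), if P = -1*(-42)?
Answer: -23100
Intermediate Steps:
P = 42
(P - 1*(-63))*(-134 - 86) = (42 - 1*(-63))*(-134 - 86) = (42 + 63)*(-220) = 105*(-220) = -23100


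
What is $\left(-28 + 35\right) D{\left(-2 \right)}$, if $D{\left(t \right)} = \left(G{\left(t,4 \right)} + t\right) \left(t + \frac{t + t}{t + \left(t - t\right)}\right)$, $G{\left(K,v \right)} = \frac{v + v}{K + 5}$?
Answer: $0$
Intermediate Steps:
$G{\left(K,v \right)} = \frac{2 v}{5 + K}$
$D{\left(t \right)} = \left(2 + t\right) \left(t + \frac{8}{5 + t}\right)$ ($D{\left(t \right)} = \left(2 \cdot 4 \frac{1}{5 + t} + t\right) \left(t + \frac{t + t}{t + \left(t - t\right)}\right) = \left(\frac{8}{5 + t} + t\right) \left(t + \frac{2 t}{t + 0}\right) = \left(t + \frac{8}{5 + t}\right) \left(t + \frac{2 t}{t}\right) = \left(t + \frac{8}{5 + t}\right) \left(t + 2\right) = \left(t + \frac{8}{5 + t}\right) \left(2 + t\right) = \left(2 + t\right) \left(t + \frac{8}{5 + t}\right)$)
$\left(-28 + 35\right) D{\left(-2 \right)} = \left(-28 + 35\right) \frac{16 + 8 \left(-2\right) - 2 \left(2 - 2\right) \left(5 - 2\right)}{5 - 2} = 7 \frac{16 - 16 - 0 \cdot 3}{3} = 7 \frac{16 - 16 + 0}{3} = 7 \cdot \frac{1}{3} \cdot 0 = 7 \cdot 0 = 0$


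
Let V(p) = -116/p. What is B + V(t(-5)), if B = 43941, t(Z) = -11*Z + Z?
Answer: 1098467/25 ≈ 43939.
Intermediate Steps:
t(Z) = -10*Z
B + V(t(-5)) = 43941 - 116/((-10*(-5))) = 43941 - 116/50 = 43941 - 116*1/50 = 43941 - 58/25 = 1098467/25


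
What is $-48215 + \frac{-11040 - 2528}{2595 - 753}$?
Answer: $- \frac{44412799}{921} \approx -48222.0$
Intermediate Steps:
$-48215 + \frac{-11040 - 2528}{2595 - 753} = -48215 - \frac{13568}{1842} = -48215 - \frac{6784}{921} = - \frac{44412799}{921}$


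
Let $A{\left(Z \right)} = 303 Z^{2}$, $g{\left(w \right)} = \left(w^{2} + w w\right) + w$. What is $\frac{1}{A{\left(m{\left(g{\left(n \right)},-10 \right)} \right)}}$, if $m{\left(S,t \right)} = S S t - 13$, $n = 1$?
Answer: $\frac{1}{3214527} \approx 3.1109 \cdot 10^{-7}$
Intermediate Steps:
$g{\left(w \right)} = w + 2 w^{2}$ ($g{\left(w \right)} = \left(w^{2} + w^{2}\right) + w = 2 w^{2} + w = w + 2 w^{2}$)
$m{\left(S,t \right)} = -13 + t S^{2}$ ($m{\left(S,t \right)} = S^{2} t - 13 = t S^{2} - 13 = -13 + t S^{2}$)
$\frac{1}{A{\left(m{\left(g{\left(n \right)},-10 \right)} \right)}} = \frac{1}{303 \left(-13 - 10 \left(1 \left(1 + 2 \cdot 1\right)\right)^{2}\right)^{2}} = \frac{1}{303 \left(-13 - 10 \left(1 \left(1 + 2\right)\right)^{2}\right)^{2}} = \frac{1}{303 \left(-13 - 10 \left(1 \cdot 3\right)^{2}\right)^{2}} = \frac{1}{303 \left(-13 - 10 \cdot 3^{2}\right)^{2}} = \frac{1}{303 \left(-13 - 90\right)^{2}} = \frac{1}{303 \left(-103\right)^{2}} = \frac{1}{303 \cdot 10609} = \frac{1}{3214527}$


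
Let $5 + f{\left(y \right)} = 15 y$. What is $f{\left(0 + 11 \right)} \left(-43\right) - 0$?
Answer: $-6880$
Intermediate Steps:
$f{\left(y \right)} = -5 + 15 y$
$f{\left(0 + 11 \right)} \left(-43\right) - 0 = \left(-5 + 15 \left(0 + 11\right)\right) \left(-43\right) - 0 = \left(-5 + 15 \cdot 11\right) \left(-43\right) + 0 = \left(-5 + 165\right) \left(-43\right) + 0 = 160 \left(-43\right) + 0 = -6880 + 0 = -6880$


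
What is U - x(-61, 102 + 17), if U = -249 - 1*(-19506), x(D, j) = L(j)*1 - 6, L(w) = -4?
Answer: 19267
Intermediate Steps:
x(D, j) = -10 (x(D, j) = -4*1 - 6 = -4 - 6 = -10)
U = 19257 (U = -249 + 19506 = 19257)
U - x(-61, 102 + 17) = 19257 - 1*(-10) = 19257 + 10 = 19267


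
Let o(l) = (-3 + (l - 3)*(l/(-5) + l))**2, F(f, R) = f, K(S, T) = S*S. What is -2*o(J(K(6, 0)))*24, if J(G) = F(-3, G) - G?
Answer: -2051153712/25 ≈ -8.2046e+7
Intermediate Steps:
K(S, T) = S**2
J(G) = -3 - G
o(l) = (-3 + 4*l*(-3 + l)/5)**2 (o(l) = (-3 + (-3 + l)*(l*(-1/5) + l))**2 = (-3 + (-3 + l)*(-l/5 + l))**2 = (-3 + (-3 + l)*(4*l/5))**2 = (-3 + 4*l*(-3 + l)/5)**2)
-2*o(J(K(6, 0)))*24 = -2*(15 - 4*(-3 - 1*6**2)**2 + 12*(-3 - 1*6**2))**2/25*24 = -2*(15 - 4*(-3 - 1*36)**2 + 12*(-3 - 1*36))**2/25*24 = -2*(15 - 4*(-3 - 36)**2 + 12*(-3 - 36))**2/25*24 = -2*(15 - 4*(-39)**2 + 12*(-39))**2/25*24 = -2*(15 - 4*1521 - 468)**2/25*24 = -2*(15 - 6084 - 468)**2/25*24 = -2*(-6537)**2/25*24 = -2*42732369/25*24 = -85464738/25*24 = -2051153712/25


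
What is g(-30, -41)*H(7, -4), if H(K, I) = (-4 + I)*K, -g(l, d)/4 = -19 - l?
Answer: 2464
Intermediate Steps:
g(l, d) = 76 + 4*l (g(l, d) = -4*(-19 - l) = 76 + 4*l)
H(K, I) = K*(-4 + I)
g(-30, -41)*H(7, -4) = (76 + 4*(-30))*(7*(-4 - 4)) = (76 - 120)*(7*(-8)) = -44*(-56) = 2464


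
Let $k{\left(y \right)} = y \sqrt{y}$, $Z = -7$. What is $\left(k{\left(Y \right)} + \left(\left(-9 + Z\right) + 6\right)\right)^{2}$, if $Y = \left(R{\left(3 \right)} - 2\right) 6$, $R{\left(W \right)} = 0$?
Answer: $-1628 + 480 i \sqrt{3} \approx -1628.0 + 831.38 i$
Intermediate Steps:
$Y = -12$ ($Y = \left(0 - 2\right) 6 = \left(-2\right) 6 = -12$)
$k{\left(y \right)} = y^{\frac{3}{2}}$
$\left(k{\left(Y \right)} + \left(\left(-9 + Z\right) + 6\right)\right)^{2} = \left(\left(-12\right)^{\frac{3}{2}} + \left(\left(-9 - 7\right) + 6\right)\right)^{2} = \left(- 24 i \sqrt{3} + \left(-16 + 6\right)\right)^{2} = \left(- 24 i \sqrt{3} - 10\right)^{2} = \left(-10 - 24 i \sqrt{3}\right)^{2}$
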